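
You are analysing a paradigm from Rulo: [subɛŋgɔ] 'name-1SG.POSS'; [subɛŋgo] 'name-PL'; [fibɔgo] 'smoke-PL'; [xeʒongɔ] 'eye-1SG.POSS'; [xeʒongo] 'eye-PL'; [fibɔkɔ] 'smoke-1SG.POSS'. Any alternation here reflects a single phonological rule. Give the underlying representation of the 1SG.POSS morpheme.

/-kɔ/

The 1SG.POSS morpheme has two allomorphs, [-gɔ] and [-kɔ].
The PL suffix, which begins with [g], is invariant after every stem; so [g] is not altered by any rule here.
The 1SG.POSS suffix is therefore /-kɔ/ underlyingly, with post-nasal voicing: voiceless stops become voiced after a nasal.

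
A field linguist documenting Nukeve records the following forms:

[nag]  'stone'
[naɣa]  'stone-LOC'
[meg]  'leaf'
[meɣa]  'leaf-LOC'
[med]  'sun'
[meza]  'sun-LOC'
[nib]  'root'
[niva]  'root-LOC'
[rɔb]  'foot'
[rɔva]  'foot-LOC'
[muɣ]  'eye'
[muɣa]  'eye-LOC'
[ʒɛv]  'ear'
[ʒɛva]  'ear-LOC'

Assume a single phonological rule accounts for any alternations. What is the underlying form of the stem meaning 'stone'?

In [nag] and [naɣa] the final segment of 'stone' alternates: [g] ~ [ɣ].
But 'eye' keeps [ɣ] in both environments ([muɣ], [muɣa]), so there is no rule changing /ɣ/ to [g] in isolation.
So /g/ is underlying, and a rule of intervocalic spirantization — voiced stops become fricatives between vowels — gives [ɣ].

/nag/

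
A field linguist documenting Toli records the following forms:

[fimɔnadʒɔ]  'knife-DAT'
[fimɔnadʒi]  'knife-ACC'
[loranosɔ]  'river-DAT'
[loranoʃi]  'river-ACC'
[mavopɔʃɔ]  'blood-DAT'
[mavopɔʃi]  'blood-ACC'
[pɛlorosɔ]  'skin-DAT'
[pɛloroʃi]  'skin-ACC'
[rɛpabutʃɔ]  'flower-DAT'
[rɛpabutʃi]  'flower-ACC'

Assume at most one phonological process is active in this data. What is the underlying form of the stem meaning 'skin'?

The root 'skin' surfaces as [pɛlorosɔ] and [pɛloroʃi], with a stem-final [s] ~ [ʃ] alternation.
The stem 'blood' ([mavopɔʃɔ], [mavopɔʃi]) shows [ʃ] unchanged in both environments, so [ʃ] cannot be basic with [s] derived before the DAT suffix.
Therefore /s/ is basic and [ʃ] is derived by palatalization before a front vowel (/s/ becomes palato-alveolar [ʃ] before a front vowel).
Hence 'skin' is /pɛloros/ underlyingly.

/pɛloros/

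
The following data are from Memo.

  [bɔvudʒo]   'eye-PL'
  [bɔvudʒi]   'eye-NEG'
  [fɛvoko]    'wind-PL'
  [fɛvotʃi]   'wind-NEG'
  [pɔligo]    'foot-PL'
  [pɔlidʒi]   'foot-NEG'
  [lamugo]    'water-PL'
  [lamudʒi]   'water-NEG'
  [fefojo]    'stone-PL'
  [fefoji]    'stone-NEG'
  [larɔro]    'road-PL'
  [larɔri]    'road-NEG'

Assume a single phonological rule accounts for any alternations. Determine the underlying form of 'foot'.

/pɔlig/

The root 'foot' surfaces as [pɔligo] and [pɔlidʒi], with a stem-final [g] ~ [dʒ] alternation.
But 'eye' keeps [dʒ] in both environments ([bɔvudʒo], [bɔvudʒi]), so there is no rule changing /dʒ/ to [g] before the PL suffix.
The underlying segment must be /g/; /k/ and /g/ become palato-alveolar [tʃ] and [dʒ] before a front vowel, yielding [dʒ] there.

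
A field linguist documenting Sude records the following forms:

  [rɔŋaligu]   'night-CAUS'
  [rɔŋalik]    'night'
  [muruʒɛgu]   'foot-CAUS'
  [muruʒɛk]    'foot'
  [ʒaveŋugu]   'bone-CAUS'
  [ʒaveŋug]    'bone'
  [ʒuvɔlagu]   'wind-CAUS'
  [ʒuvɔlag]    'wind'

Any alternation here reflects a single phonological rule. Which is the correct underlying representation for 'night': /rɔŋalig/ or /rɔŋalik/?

The root 'night' surfaces as [rɔŋaligu] and [rɔŋalik], with a stem-final [g] ~ [k] alternation.
Compare 'wind', with invariant [g] in [ʒuvɔlagu] and [ʒuvɔlag]: an analysis with underlying /g/ and a rule producing [k] in isolation would wrongly predict alternation here too.
So /k/ is underlying, and a rule of intervocalic voicing — voiceless stops become voiced between vowels — gives [g].

/rɔŋalik/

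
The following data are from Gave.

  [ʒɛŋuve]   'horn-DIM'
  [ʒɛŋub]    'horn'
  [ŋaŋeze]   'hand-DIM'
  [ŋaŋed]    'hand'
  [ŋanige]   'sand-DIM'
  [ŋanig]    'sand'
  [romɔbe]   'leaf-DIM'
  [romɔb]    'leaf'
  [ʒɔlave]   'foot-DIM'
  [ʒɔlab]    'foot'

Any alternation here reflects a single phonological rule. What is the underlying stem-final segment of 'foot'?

In [ʒɔlave] and [ʒɔlab] the final segment of 'foot' alternates: [v] ~ [b].
But 'leaf' keeps [b] in both environments ([romɔbe], [romɔb]), so there is no rule changing /b/ to [v] before the DIM suffix.
So /v/ is underlying, and a rule of word-final hardening — voiced fricatives become stops word-finally — gives [b].

/v/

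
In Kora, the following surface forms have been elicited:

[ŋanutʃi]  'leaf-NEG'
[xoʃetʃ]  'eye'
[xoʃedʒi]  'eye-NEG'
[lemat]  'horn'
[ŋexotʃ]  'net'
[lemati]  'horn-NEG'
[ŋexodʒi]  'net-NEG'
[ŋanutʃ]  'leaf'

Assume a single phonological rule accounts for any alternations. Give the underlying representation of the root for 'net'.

In [ŋexotʃ] and [ŋexodʒi] the final segment of 'net' alternates: [tʃ] ~ [dʒ].
Compare 'leaf', with invariant [tʃ] in [ŋanutʃ] and [ŋanutʃi]: an analysis with underlying /tʃ/ and a rule producing [dʒ] before the NEG suffix would wrongly predict alternation here too.
The alternation reflects word-final obstruent devoicing: voiced obstruents become voiceless word-finally. /dʒ/ is underlying.

/ŋexodʒ/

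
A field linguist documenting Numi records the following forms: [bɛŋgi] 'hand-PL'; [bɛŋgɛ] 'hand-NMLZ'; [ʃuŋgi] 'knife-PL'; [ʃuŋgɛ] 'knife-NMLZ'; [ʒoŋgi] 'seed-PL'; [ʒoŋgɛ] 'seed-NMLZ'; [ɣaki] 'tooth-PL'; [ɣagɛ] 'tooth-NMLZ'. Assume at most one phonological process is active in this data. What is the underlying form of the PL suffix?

/-ki/

The PL suffix surfaces as [-gi] and [-ki], depending on the final segment of the stem.
By contrast the NMLZ suffix keeps its initial [g] throughout — that segment must be underlying.
So the underlying form is /-ki/, and voiceless stops become voiced after a nasal.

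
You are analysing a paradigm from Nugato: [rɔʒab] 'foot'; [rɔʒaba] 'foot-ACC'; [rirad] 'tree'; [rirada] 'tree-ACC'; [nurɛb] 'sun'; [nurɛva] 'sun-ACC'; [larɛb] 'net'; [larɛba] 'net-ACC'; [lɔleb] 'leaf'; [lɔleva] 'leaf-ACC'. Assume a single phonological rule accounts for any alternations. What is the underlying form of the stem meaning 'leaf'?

/lɔlev/

In [lɔleb] and [lɔleva] the final segment of 'leaf' alternates: [b] ~ [v].
The stem 'net' ([larɛb], [larɛba]) shows [b] unchanged in both environments, so [b] cannot be basic with [v] derived before the ACC suffix.
The underlying segment must be /v/; voiced fricatives become stops word-finally, yielding [b] there.
Hence 'leaf' is /lɔlev/ underlyingly.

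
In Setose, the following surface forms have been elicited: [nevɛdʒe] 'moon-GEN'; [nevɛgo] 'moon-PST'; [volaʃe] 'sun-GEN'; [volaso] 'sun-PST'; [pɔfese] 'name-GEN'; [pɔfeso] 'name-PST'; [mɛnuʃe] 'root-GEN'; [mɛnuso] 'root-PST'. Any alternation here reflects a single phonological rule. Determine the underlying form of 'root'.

In [mɛnuʃe] and [mɛnuso] the final segment of 'root' alternates: [ʃ] ~ [s].
Compare 'name', with invariant [s] in [pɔfese] and [pɔfeso]: an analysis with underlying /s/ and a rule producing [ʃ] before the GEN suffix would wrongly predict alternation here too.
Therefore /ʃ/ is basic and [s] is derived by depalatalization (palato-alveolar /dʒ/ and /ʃ/ become [g] and [s] when no front vowel follows).
Hence 'root' is /mɛnuʃ/ underlyingly.

/mɛnuʃ/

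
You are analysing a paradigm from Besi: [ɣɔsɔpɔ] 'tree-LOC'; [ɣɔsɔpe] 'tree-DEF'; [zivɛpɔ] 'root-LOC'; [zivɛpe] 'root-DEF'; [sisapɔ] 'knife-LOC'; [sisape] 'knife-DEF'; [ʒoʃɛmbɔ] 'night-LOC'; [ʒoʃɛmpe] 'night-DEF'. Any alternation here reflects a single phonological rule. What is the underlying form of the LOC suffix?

/-bɔ/

The LOC morpheme has two allomorphs, [-bɔ] and [-pɔ].
The DEF suffix, which begins with [p], is invariant after every stem; so [p] is not altered by any rule here.
So the underlying form is /-bɔ/, and voiced stops become voiceless after a vowel.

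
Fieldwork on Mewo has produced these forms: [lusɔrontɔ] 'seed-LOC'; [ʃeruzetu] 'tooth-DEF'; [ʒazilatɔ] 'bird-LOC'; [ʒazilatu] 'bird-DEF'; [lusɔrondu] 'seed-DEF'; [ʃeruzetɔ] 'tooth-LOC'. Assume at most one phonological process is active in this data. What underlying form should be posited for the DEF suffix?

The DEF suffix surfaces as [-du] and [-tu], depending on the final segment of the stem.
The LOC suffix, which begins with [t], is invariant after every stem; so [t] is not altered by any rule here.
So the underlying form is /-du/, and voiced stops become voiceless after a vowel.

/-du/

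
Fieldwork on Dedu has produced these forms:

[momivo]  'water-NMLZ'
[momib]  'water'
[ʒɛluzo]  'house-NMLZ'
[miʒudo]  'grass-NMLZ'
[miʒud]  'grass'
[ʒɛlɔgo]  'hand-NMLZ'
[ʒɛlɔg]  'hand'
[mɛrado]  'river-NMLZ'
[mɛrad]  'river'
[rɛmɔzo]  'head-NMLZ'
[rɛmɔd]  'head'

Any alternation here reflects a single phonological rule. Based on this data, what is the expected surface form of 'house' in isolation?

[ʒɛlud]

The root 'head' surfaces as [rɛmɔzo] and [rɛmɔd], with a stem-final [z] ~ [d] alternation.
If /d/ were underlying and a rule turned it into [z] before the NMLZ suffix, 'river' would also alternate; but it has [d] in both [mɛrado] and [mɛrad].
So /z/ is underlying, and a rule of word-final hardening — voiced fricatives become stops word-finally — gives [d].
The one attested form of 'house', [ʒɛluzo], shows underlying /ʒɛluz/. Applying the same rule word-finally gives [ʒɛlud].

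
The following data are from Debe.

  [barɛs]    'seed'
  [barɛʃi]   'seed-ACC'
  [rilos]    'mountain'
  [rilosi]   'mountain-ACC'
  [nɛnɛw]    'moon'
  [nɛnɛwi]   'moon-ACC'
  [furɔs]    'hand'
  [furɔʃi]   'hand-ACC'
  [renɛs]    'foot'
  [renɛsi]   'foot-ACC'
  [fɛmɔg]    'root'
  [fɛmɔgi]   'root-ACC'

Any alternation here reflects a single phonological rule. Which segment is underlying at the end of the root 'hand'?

The root 'hand' surfaces as [furɔs] and [furɔʃi], with a stem-final [s] ~ [ʃ] alternation.
If /s/ were underlying and a rule turned it into [ʃ] before the ACC suffix, 'mountain' would also alternate; but it has [s] in both [rilos] and [rilosi].
The alternation reflects depalatalization: palato-alveolar /ʃ/ becomes [s] when no front vowel follows. /ʃ/ is underlying.

/ʃ/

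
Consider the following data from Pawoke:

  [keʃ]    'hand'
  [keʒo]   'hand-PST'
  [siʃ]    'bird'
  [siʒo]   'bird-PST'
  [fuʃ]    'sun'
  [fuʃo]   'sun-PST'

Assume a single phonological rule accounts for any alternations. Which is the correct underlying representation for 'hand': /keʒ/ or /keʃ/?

/keʒ/

'hand' shows [ʃ] ~ [ʒ] at the end of the stem ([keʃ] vs [keʒo]).
If /ʃ/ were underlying and a rule turned it into [ʒ] before the PST suffix, 'sun' would also alternate; but it has [ʃ] in both [fuʃ] and [fuʃo].
So /ʒ/ is underlying, and a rule of word-final obstruent devoicing — voiced obstruents become voiceless word-finally — gives [ʃ].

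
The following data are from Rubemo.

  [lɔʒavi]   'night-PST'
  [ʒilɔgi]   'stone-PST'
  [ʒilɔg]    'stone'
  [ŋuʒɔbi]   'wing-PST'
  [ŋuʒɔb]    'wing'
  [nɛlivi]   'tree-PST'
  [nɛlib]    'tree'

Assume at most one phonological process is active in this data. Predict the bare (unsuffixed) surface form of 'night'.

The root 'tree' surfaces as [nɛlivi] and [nɛlib], with a stem-final [v] ~ [b] alternation.
But 'wing' keeps [b] in both environments ([ŋuʒɔbi], [ŋuʒɔb]), so there is no rule changing /b/ to [v] before the PST suffix.
So /v/ is underlying, and a rule of word-final hardening — voiced fricatives become stops word-finally — gives [b].
From [lɔʒavi] the stem 'night' is /lɔʒav/; word-finally this yields [lɔʒab].

[lɔʒab]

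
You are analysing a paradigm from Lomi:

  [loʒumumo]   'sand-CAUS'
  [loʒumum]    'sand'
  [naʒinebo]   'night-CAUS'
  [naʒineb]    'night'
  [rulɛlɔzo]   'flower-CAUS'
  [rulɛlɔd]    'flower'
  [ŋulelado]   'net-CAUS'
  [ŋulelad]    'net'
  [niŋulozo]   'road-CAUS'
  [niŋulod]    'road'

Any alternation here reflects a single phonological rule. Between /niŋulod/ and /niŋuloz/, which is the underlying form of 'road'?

/niŋuloz/

The root 'road' surfaces as [niŋulozo] and [niŋulod], with a stem-final [z] ~ [d] alternation.
But 'net' keeps [d] in both environments ([ŋulelado], [ŋulelad]), so there is no rule changing /d/ to [z] before the CAUS suffix.
The underlying segment must be /z/; voiced fricatives become stops word-finally, yielding [d] there.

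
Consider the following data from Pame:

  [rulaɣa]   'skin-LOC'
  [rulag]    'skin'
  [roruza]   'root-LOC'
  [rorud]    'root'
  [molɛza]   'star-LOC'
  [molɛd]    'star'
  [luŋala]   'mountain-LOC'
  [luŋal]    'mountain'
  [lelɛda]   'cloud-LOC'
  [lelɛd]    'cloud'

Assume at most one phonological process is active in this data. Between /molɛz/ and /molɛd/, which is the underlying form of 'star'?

The stem for 'star' ends in [z] in [molɛza] but [d] in [molɛd].
If /d/ were underlying and a rule turned it into [z] before the LOC suffix, 'cloud' would also alternate; but it has [d] in both [lelɛda] and [lelɛd].
The alternation reflects word-final hardening: voiced fricatives become stops word-finally. /z/ is underlying.

/molɛz/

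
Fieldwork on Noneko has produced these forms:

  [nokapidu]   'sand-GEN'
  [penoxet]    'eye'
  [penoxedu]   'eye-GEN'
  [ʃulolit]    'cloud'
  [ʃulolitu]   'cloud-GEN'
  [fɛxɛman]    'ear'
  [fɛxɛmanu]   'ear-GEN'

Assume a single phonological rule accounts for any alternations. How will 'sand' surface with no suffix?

The root 'eye' surfaces as [penoxet] and [penoxedu], with a stem-final [t] ~ [d] alternation.
The stem 'cloud' ([ʃulolit], [ʃulolitu]) shows [t] unchanged in both environments, so [t] cannot be basic with [d] derived before the GEN suffix.
The alternation reflects word-final obstruent devoicing: voiced obstruents become voiceless word-finally. /d/ is underlying.
From [nokapidu] the stem 'sand' is /nokapid/; word-finally this yields [nokapit].

[nokapit]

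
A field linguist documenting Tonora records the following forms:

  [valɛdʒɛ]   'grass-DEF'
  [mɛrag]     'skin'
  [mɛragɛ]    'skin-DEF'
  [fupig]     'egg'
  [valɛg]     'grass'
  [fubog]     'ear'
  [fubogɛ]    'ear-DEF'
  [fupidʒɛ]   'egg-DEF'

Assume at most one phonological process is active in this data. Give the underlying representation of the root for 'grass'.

/valɛdʒ/

The root 'grass' surfaces as [valɛg] and [valɛdʒɛ], with a stem-final [g] ~ [dʒ] alternation.
If /g/ were underlying and a rule turned it into [dʒ] before the DEF suffix, 'ear' would also alternate; but it has [g] in both [fubog] and [fubogɛ].
The underlying segment must be /dʒ/; palato-alveolar /dʒ/ becomes [g] when no front vowel follows, yielding [g] there.
Hence 'grass' is /valɛdʒ/ underlyingly.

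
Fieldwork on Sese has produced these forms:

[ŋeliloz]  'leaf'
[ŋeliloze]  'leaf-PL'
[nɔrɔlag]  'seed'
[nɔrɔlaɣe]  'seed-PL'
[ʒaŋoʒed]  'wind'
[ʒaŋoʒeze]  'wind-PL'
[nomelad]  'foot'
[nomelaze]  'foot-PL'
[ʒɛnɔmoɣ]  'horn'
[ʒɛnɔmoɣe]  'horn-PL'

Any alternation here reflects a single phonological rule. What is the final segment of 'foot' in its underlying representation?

/d/

The root 'foot' surfaces as [nomelad] and [nomelaze], with a stem-final [d] ~ [z] alternation.
But 'leaf' keeps [z] in both environments ([ŋeliloz], [ŋeliloze]), so there is no rule changing /z/ to [d] in isolation.
So /d/ is underlying, and a rule of intervocalic spirantization — voiced stops become fricatives between vowels — gives [z].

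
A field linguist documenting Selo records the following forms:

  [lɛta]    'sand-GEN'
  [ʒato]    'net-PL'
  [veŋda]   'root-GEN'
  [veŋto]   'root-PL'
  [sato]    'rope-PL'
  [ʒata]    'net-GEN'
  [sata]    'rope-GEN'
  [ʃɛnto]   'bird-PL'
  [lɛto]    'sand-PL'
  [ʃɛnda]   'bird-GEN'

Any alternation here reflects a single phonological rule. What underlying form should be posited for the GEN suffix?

The GEN morpheme has two allomorphs, [-da] and [-ta].
The PL suffix, which begins with [t], is invariant after every stem; so [t] is not altered by any rule here.
So the underlying form is /-da/, and voiced stops become voiceless after a vowel.

/-da/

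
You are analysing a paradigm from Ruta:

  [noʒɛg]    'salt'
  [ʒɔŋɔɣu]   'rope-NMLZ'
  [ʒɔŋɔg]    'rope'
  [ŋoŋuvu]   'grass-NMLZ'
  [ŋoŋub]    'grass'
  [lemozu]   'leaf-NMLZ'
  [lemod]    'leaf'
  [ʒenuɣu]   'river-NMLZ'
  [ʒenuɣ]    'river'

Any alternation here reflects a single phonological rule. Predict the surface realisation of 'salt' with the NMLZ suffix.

[noʒɛɣu]

The root 'rope' surfaces as [ʒɔŋɔɣu] and [ʒɔŋɔg], with a stem-final [ɣ] ~ [g] alternation.
But 'river' keeps [ɣ] in both environments ([ʒenuɣu], [ʒenuɣ]), so there is no rule changing /ɣ/ to [g] in isolation.
So /g/ is underlying, and a rule of intervocalic spirantization — voiced stops become fricatives between vowels — gives [ɣ].
The one attested form of 'salt', [noʒɛg], shows underlying /noʒɛg/. Applying the same rule between vowels gives [noʒɛɣu].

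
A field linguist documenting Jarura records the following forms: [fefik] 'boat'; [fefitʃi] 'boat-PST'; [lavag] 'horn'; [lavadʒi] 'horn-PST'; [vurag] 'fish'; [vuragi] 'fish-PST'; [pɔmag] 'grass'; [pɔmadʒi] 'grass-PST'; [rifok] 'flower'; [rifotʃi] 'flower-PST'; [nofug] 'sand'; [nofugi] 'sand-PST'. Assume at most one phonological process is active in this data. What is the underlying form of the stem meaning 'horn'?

/lavadʒ/

The root 'horn' surfaces as [lavag] and [lavadʒi], with a stem-final [g] ~ [dʒ] alternation.
If /g/ were underlying and a rule turned it into [dʒ] before the PST suffix, 'fish' would also alternate; but it has [g] in both [vurag] and [vuragi].
The alternation reflects depalatalization: palato-alveolar /tʃ/ and /dʒ/ become [k] and [g] when no front vowel follows. /dʒ/ is underlying.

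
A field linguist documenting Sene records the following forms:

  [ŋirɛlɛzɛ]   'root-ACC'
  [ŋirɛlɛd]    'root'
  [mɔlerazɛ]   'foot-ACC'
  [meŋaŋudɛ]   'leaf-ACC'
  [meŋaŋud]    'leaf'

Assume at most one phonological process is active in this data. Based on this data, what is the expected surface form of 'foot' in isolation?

[mɔlerad]

'root' shows [z] ~ [d] at the end of the stem ([ŋirɛlɛzɛ] vs [ŋirɛlɛd]).
Compare 'leaf', with invariant [d] in [meŋaŋudɛ] and [meŋaŋud]: an analysis with underlying /d/ and a rule producing [z] before the ACC suffix would wrongly predict alternation here too.
Therefore /z/ is basic and [d] is derived by word-final hardening (voiced fricatives become stops word-finally).
From [mɔlerazɛ] the stem 'foot' is /mɔleraz/; word-finally this yields [mɔlerad].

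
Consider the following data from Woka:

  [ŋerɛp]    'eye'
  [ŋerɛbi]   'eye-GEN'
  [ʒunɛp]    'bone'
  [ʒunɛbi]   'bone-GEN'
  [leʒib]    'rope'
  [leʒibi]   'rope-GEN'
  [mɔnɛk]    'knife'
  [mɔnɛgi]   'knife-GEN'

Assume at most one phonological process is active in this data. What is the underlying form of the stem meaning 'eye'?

/ŋerɛp/

The stem for 'eye' ends in [p] in [ŋerɛp] but [b] in [ŋerɛbi].
But 'rope' keeps [b] in both environments ([leʒib], [leʒibi]), so there is no rule changing /b/ to [p] in isolation.
The underlying segment must be /p/; voiceless stops become voiced between vowels, yielding [b] there.
Hence 'eye' is /ŋerɛp/ underlyingly.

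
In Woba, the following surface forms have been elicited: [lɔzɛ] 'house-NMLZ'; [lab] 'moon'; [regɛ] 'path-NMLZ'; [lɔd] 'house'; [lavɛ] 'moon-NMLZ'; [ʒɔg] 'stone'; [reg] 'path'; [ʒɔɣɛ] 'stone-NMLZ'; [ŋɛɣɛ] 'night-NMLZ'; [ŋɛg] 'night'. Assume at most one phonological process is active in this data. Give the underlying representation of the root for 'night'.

The root 'night' surfaces as [ŋɛɣɛ] and [ŋɛg], with a stem-final [ɣ] ~ [g] alternation.
The stem 'path' ([regɛ], [reg]) shows [g] unchanged in both environments, so [g] cannot be basic with [ɣ] derived before the NMLZ suffix.
The underlying segment must be /ɣ/; voiced fricatives become stops word-finally, yielding [g] there.

/ŋɛɣ/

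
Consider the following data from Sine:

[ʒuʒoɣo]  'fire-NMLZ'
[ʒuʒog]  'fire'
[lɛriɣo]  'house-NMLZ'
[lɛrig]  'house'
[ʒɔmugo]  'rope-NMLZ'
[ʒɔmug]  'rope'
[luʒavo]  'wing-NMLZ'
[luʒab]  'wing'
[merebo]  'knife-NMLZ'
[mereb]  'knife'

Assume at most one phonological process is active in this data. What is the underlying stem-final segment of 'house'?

/ɣ/

'house' shows [ɣ] ~ [g] at the end of the stem ([lɛriɣo] vs [lɛrig]).
The stem 'rope' ([ʒɔmugo], [ʒɔmug]) shows [g] unchanged in both environments, so [g] cannot be basic with [ɣ] derived before the NMLZ suffix.
Therefore /ɣ/ is basic and [g] is derived by word-final hardening (voiced fricatives become stops word-finally).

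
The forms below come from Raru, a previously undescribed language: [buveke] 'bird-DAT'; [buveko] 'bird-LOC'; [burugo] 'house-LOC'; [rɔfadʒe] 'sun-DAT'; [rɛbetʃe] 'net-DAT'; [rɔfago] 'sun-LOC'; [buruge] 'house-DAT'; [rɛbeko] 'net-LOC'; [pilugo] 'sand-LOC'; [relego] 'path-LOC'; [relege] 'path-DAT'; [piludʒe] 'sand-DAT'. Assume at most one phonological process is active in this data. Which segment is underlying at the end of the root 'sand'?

/dʒ/

In [pilugo] and [piludʒe] the final segment of 'sand' alternates: [g] ~ [dʒ].
But 'house' keeps [g] in both environments ([burugo], [buruge]), so there is no rule changing /g/ to [dʒ] before the DAT suffix.
The underlying segment must be /dʒ/; palato-alveolar /tʃ/ and /dʒ/ become [k] and [g] when no front vowel follows, yielding [g] there.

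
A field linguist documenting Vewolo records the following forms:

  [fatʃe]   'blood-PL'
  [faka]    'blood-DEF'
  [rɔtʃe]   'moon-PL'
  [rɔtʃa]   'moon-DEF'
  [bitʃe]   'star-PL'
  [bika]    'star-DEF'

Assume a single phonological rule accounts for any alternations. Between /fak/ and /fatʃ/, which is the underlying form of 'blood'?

The root 'blood' surfaces as [fatʃe] and [faka], with a stem-final [tʃ] ~ [k] alternation.
If /tʃ/ were underlying and a rule turned it into [k] before the DEF suffix, 'moon' would also alternate; but it has [tʃ] in both [rɔtʃe] and [rɔtʃa].
Therefore /k/ is basic and [tʃ] is derived by palatalization before a front vowel (/k/ becomes palato-alveolar [tʃ] before a front vowel).

/fak/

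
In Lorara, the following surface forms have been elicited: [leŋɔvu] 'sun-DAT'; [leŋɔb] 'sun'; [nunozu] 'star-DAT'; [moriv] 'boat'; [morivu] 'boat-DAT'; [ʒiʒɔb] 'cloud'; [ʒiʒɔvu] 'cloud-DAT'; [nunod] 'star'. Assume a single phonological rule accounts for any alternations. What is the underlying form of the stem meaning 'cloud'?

The root 'cloud' surfaces as [ʒiʒɔvu] and [ʒiʒɔb], with a stem-final [v] ~ [b] alternation.
The stem 'boat' ([morivu], [moriv]) shows [v] unchanged in both environments, so [v] cannot be basic with [b] derived in isolation.
Therefore /b/ is basic and [v] is derived by intervocalic spirantization (voiced stops become fricatives between vowels).
So 'cloud' = /ʒiʒɔb/.

/ʒiʒɔb/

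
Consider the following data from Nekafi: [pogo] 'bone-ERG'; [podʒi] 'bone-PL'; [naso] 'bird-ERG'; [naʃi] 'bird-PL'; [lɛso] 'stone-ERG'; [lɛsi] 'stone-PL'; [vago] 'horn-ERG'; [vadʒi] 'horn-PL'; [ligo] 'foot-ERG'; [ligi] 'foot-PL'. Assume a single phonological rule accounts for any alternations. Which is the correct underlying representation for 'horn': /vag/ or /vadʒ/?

In [vago] and [vadʒi] the final segment of 'horn' alternates: [g] ~ [dʒ].
If /g/ were underlying and a rule turned it into [dʒ] before the PL suffix, 'foot' would also alternate; but it has [g] in both [ligo] and [ligi].
The alternation reflects depalatalization: palato-alveolar /dʒ/ and /ʃ/ become [g] and [s] when no front vowel follows. /dʒ/ is underlying.

/vadʒ/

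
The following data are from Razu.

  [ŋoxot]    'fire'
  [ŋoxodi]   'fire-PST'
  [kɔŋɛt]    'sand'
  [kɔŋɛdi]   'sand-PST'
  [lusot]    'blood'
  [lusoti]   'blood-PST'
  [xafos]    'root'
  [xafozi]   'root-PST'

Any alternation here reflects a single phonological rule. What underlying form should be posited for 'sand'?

The root 'sand' surfaces as [kɔŋɛt] and [kɔŋɛdi], with a stem-final [t] ~ [d] alternation.
Compare 'blood', with invariant [t] in [lusot] and [lusoti]: an analysis with underlying /t/ and a rule producing [d] before the PST suffix would wrongly predict alternation here too.
Therefore /d/ is basic and [t] is derived by word-final obstruent devoicing (voiced obstruents become voiceless word-finally).
The underlying form of 'sand' is therefore /kɔŋɛd/.

/kɔŋɛd/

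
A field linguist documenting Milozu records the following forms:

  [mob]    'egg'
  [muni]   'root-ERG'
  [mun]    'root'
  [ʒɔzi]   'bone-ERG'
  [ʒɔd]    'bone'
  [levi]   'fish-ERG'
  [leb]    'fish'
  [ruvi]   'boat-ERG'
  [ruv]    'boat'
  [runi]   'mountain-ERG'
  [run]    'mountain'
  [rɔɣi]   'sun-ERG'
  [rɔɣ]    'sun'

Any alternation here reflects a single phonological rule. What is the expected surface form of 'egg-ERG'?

In [levi] and [leb] the final segment of 'fish' alternates: [v] ~ [b].
The stem 'boat' ([ruvi], [ruv]) shows [v] unchanged in both environments, so [v] cannot be basic with [b] derived in isolation.
The underlying segment must be /b/; voiced stops become fricatives between vowels, yielding [v] there.
The one attested form of 'egg', [mob], shows underlying /mob/. Applying the same rule between vowels gives [movi].

[movi]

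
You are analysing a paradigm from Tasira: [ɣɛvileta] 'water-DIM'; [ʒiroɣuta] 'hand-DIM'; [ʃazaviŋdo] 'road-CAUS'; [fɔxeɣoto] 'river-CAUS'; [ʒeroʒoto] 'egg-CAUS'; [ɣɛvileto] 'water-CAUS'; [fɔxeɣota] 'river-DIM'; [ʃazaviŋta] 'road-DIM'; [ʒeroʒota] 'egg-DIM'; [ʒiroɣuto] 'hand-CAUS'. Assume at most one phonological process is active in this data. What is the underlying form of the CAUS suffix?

The CAUS morpheme has two allomorphs, [-do] and [-to].
By contrast the DIM suffix keeps its initial [t] throughout — that segment must be underlying.
So the underlying form is /-do/, and voiced stops become voiceless after a vowel.

/-do/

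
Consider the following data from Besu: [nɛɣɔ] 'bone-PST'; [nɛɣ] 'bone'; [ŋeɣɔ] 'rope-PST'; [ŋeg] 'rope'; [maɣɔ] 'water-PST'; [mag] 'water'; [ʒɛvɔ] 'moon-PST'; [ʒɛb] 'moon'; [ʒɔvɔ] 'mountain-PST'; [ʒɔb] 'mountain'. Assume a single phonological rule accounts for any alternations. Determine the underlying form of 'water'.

/mag/

The stem for 'water' ends in [ɣ] in [maɣɔ] but [g] in [mag].
The stem 'bone' ([nɛɣɔ], [nɛɣ]) shows [ɣ] unchanged in both environments, so [ɣ] cannot be basic with [g] derived in isolation.
Therefore /g/ is basic and [ɣ] is derived by intervocalic spirantization (voiced stops become fricatives between vowels).
Hence 'water' is /mag/ underlyingly.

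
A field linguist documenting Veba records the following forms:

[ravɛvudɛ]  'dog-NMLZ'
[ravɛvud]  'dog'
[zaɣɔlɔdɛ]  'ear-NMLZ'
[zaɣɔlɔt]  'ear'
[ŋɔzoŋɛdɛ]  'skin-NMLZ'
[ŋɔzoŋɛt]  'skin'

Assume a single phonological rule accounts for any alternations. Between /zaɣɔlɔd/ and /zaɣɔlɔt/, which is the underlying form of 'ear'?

/zaɣɔlɔt/

'ear' shows [d] ~ [t] at the end of the stem ([zaɣɔlɔdɛ] vs [zaɣɔlɔt]).
The stem 'dog' ([ravɛvudɛ], [ravɛvud]) shows [d] unchanged in both environments, so [d] cannot be basic with [t] derived in isolation.
The underlying segment must be /t/; voiceless stops become voiced between vowels, yielding [d] there.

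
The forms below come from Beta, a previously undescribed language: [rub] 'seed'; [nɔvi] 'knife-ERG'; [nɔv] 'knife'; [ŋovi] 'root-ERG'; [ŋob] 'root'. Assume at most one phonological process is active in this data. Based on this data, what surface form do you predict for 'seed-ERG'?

The stem for 'root' ends in [v] in [ŋovi] but [b] in [ŋob].
The stem 'knife' ([nɔvi], [nɔv]) shows [v] unchanged in both environments, so [v] cannot be basic with [b] derived in isolation.
The alternation reflects intervocalic spirantization: voiced stops become fricatives between vowels. /b/ is underlying.
The one attested form of 'seed', [rub], shows underlying /rub/. Applying the same rule between vowels gives [ruvi].

[ruvi]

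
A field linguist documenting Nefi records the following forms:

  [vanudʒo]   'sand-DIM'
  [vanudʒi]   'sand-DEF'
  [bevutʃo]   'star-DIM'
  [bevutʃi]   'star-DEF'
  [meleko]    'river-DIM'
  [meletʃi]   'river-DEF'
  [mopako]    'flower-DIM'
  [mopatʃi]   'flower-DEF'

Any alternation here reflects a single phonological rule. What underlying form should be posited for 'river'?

'river' shows [k] ~ [tʃ] at the end of the stem ([meleko] vs [meletʃi]).
The stem 'star' ([bevutʃo], [bevutʃi]) shows [tʃ] unchanged in both environments, so [tʃ] cannot be basic with [k] derived before the DIM suffix.
So /k/ is underlying, and a rule of palatalization before a front vowel — /k/ becomes palato-alveolar [tʃ] before a front vowel — gives [tʃ].

/melek/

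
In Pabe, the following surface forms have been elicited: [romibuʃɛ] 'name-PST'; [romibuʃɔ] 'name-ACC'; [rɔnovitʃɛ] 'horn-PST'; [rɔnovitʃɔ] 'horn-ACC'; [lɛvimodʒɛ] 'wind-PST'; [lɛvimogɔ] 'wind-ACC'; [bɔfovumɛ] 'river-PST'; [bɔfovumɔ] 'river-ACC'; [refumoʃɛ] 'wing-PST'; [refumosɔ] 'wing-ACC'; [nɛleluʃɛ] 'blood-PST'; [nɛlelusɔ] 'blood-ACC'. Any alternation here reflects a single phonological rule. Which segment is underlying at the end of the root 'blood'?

'blood' shows [ʃ] ~ [s] at the end of the stem ([nɛleluʃɛ] vs [nɛlelusɔ]).
If /ʃ/ were underlying and a rule turned it into [s] before the ACC suffix, 'name' would also alternate; but it has [ʃ] in both [romibuʃɛ] and [romibuʃɔ].
So /s/ is underlying, and a rule of palatalization before a front vowel — /g/ and /s/ become palato-alveolar [dʒ] and [ʃ] before a front vowel — gives [ʃ].

/s/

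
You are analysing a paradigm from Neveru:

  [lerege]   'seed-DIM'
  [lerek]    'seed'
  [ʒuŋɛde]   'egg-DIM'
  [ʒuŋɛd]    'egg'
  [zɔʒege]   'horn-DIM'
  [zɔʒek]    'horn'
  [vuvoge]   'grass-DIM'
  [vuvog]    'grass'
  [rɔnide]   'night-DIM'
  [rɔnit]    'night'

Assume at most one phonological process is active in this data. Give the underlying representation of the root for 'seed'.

'seed' shows [g] ~ [k] at the end of the stem ([lerege] vs [lerek]).
But 'grass' keeps [g] in both environments ([vuvoge], [vuvog]), so there is no rule changing /g/ to [k] in isolation.
The underlying segment must be /k/; voiceless stops become voiced between vowels, yielding [g] there.

/lerek/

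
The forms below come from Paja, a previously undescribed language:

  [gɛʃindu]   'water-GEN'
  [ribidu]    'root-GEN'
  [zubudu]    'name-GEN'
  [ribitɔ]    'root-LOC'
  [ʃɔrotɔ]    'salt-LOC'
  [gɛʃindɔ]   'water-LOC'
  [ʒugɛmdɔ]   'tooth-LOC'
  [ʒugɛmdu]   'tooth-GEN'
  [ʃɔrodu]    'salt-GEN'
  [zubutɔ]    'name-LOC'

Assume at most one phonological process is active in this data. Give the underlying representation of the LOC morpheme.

/-tɔ/

The LOC suffix surfaces as [-dɔ] and [-tɔ], depending on the final segment of the stem.
By contrast the GEN suffix keeps its initial [d] throughout — that segment must be underlying.
So the underlying form is /-tɔ/, and voiceless stops become voiced after a nasal.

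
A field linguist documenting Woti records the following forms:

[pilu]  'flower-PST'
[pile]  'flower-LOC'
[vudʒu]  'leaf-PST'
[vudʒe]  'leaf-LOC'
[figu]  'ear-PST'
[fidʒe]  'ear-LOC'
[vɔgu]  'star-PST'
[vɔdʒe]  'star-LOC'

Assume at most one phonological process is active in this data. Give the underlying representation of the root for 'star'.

/vɔg/

'star' shows [g] ~ [dʒ] at the end of the stem ([vɔgu] vs [vɔdʒe]).
If /dʒ/ were underlying and a rule turned it into [g] before the PST suffix, 'leaf' would also alternate; but it has [dʒ] in both [vudʒu] and [vudʒe].
The underlying segment must be /g/; /g/ becomes palato-alveolar [dʒ] before a front vowel, yielding [dʒ] there.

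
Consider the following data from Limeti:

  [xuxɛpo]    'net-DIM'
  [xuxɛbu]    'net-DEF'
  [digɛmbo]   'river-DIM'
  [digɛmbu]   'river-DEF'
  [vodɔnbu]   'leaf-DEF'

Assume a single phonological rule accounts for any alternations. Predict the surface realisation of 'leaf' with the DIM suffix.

The DIM morpheme has two allomorphs, [-bo] and [-po].
By contrast the DEF suffix keeps its initial [b] throughout — that segment must be underlying.
So the underlying form is /-po/, and voiceless stops become voiced after a nasal.
After 'leaf', which ends in a nasal, the suffix surfaces as [-bo], giving [vodɔnbo].

[vodɔnbo]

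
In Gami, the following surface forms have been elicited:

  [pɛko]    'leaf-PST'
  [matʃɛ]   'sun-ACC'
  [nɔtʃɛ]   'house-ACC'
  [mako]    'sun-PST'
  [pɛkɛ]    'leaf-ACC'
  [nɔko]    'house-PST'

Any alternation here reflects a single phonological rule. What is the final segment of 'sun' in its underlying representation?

/tʃ/

The root 'sun' surfaces as [mako] and [matʃɛ], with a stem-final [k] ~ [tʃ] alternation.
But 'leaf' keeps [k] in both environments ([pɛko], [pɛkɛ]), so there is no rule changing /k/ to [tʃ] before the ACC suffix.
The alternation reflects depalatalization: palato-alveolar /tʃ/ becomes [k] when no front vowel follows. /tʃ/ is underlying.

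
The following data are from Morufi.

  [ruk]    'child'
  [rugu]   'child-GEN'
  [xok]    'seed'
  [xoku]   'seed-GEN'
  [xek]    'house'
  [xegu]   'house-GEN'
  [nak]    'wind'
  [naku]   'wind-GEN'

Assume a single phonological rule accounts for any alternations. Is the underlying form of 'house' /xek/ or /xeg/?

/xeg/

In [xek] and [xegu] the final segment of 'house' alternates: [k] ~ [g].
The stem 'seed' ([xok], [xoku]) shows [k] unchanged in both environments, so [k] cannot be basic with [g] derived before the GEN suffix.
So /g/ is underlying, and a rule of word-final obstruent devoicing — voiced obstruents become voiceless word-finally — gives [k].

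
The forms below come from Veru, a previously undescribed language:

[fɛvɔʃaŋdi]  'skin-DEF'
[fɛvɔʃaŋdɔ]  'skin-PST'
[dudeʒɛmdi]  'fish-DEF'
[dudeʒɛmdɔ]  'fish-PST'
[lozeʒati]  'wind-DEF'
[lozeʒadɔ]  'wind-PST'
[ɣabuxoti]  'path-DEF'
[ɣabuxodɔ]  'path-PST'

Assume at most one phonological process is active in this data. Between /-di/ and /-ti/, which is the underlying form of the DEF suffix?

The DEF morpheme has two allomorphs, [-di] and [-ti].
By contrast the PST suffix keeps its initial [d] throughout — that segment must be underlying.
The DEF suffix is therefore /-ti/ underlyingly, with post-nasal voicing: voiceless stops become voiced after a nasal.

/-ti/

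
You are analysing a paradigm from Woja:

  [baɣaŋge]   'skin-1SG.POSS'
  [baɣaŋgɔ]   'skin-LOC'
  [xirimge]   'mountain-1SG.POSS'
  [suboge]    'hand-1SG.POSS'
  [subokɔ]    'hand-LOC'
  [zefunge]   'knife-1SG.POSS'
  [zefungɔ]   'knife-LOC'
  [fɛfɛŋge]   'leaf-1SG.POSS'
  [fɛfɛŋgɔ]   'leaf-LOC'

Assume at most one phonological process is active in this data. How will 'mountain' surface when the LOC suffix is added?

The LOC morpheme has two allomorphs, [-gɔ] and [-kɔ].
The 1SG.POSS suffix, which begins with [g], is invariant after every stem; so [g] is not altered by any rule here.
So the underlying form is /-kɔ/, and voiceless stops become voiced after a nasal.
After 'mountain', which ends in a nasal, the suffix surfaces as [-gɔ], giving [xirimgɔ].

[xirimgɔ]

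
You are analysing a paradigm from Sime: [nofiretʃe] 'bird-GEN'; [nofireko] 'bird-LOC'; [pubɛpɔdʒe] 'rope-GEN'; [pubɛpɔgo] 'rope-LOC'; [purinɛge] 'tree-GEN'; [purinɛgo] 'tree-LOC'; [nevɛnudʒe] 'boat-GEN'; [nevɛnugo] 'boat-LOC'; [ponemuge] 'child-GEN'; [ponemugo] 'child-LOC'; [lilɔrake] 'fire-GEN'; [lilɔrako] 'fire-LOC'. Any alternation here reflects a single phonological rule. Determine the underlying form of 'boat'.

The stem for 'boat' ends in [dʒ] in [nevɛnudʒe] but [g] in [nevɛnugo].
But 'child' keeps [g] in both environments ([ponemuge], [ponemugo]), so there is no rule changing /g/ to [dʒ] before the GEN suffix.
The underlying segment must be /dʒ/; palato-alveolar /tʃ/ and /dʒ/ become [k] and [g] when no front vowel follows, yielding [g] there.
The underlying form of 'boat' is therefore /nevɛnudʒ/.

/nevɛnudʒ/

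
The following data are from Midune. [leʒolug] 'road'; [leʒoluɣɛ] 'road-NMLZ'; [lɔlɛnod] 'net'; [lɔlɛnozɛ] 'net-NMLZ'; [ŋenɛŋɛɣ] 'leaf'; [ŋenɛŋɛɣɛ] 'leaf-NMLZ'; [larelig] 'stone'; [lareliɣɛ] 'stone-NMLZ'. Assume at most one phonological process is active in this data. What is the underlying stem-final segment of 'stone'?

/g/

The root 'stone' surfaces as [larelig] and [lareliɣɛ], with a stem-final [g] ~ [ɣ] alternation.
Compare 'leaf', with invariant [ɣ] in [ŋenɛŋɛɣ] and [ŋenɛŋɛɣɛ]: an analysis with underlying /ɣ/ and a rule producing [g] in isolation would wrongly predict alternation here too.
The alternation reflects intervocalic spirantization: voiced stops become fricatives between vowels. /g/ is underlying.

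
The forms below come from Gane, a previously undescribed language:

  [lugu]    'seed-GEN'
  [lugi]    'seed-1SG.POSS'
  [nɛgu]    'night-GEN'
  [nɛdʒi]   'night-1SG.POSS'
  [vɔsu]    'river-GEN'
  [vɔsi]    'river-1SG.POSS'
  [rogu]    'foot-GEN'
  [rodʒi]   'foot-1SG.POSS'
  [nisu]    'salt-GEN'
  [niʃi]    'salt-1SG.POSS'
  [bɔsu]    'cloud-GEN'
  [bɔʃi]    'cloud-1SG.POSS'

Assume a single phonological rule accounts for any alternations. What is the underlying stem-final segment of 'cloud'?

/ʃ/

'cloud' shows [s] ~ [ʃ] at the end of the stem ([bɔsu] vs [bɔʃi]).
But 'river' keeps [s] in both environments ([vɔsu], [vɔsi]), so there is no rule changing /s/ to [ʃ] before the 1SG.POSS suffix.
The underlying segment must be /ʃ/; palato-alveolar /dʒ/ and /ʃ/ become [g] and [s] when no front vowel follows, yielding [s] there.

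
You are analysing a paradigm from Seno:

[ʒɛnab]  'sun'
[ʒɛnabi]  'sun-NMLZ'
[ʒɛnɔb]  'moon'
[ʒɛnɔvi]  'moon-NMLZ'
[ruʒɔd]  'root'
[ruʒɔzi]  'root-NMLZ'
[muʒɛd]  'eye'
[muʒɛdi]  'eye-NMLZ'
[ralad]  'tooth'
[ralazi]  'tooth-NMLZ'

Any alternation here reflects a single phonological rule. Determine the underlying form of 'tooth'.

/ralaz/

In [ralad] and [ralazi] the final segment of 'tooth' alternates: [d] ~ [z].
If /d/ were underlying and a rule turned it into [z] before the NMLZ suffix, 'eye' would also alternate; but it has [d] in both [muʒɛd] and [muʒɛdi].
So /z/ is underlying, and a rule of word-final hardening — voiced fricatives become stops word-finally — gives [d].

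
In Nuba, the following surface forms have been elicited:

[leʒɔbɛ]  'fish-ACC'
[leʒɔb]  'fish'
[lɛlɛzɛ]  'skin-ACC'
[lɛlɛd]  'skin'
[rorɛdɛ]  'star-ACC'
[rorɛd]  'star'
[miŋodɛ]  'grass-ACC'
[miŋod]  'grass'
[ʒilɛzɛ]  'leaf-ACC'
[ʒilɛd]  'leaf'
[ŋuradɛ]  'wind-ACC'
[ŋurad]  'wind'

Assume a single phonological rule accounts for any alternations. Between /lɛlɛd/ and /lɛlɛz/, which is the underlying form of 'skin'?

In [lɛlɛzɛ] and [lɛlɛd] the final segment of 'skin' alternates: [z] ~ [d].
If /d/ were underlying and a rule turned it into [z] before the ACC suffix, 'star' would also alternate; but it has [d] in both [rorɛdɛ] and [rorɛd].
The alternation reflects word-final hardening: voiced fricatives become stops word-finally. /z/ is underlying.

/lɛlɛz/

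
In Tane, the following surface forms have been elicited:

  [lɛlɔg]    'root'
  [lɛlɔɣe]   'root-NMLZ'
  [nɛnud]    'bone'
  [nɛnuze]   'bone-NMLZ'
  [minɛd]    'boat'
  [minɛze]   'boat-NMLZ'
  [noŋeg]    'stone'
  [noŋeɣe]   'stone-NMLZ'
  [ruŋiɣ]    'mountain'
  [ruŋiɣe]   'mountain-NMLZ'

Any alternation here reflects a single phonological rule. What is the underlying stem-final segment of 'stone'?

/g/

The stem for 'stone' ends in [g] in [noŋeg] but [ɣ] in [noŋeɣe].
But 'mountain' keeps [ɣ] in both environments ([ruŋiɣ], [ruŋiɣe]), so there is no rule changing /ɣ/ to [g] in isolation.
The underlying segment must be /g/; voiced stops become fricatives between vowels, yielding [ɣ] there.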